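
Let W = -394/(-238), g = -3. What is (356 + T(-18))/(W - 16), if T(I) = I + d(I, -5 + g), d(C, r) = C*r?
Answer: -57358/1707 ≈ -33.602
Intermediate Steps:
T(I) = -7*I (T(I) = I + I*(-5 - 3) = I + I*(-8) = I - 8*I = -7*I)
W = 197/119 (W = -394*(-1/238) = 197/119 ≈ 1.6555)
(356 + T(-18))/(W - 16) = (356 - 7*(-18))/(197/119 - 16) = (356 + 126)/(-1707/119) = 482*(-119/1707) = -57358/1707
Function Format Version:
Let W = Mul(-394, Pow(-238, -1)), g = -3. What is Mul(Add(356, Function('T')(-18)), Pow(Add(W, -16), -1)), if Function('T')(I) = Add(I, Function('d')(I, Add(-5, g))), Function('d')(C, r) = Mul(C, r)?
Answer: Rational(-57358, 1707) ≈ -33.602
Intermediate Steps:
Function('T')(I) = Mul(-7, I) (Function('T')(I) = Add(I, Mul(I, Add(-5, -3))) = Add(I, Mul(I, -8)) = Add(I, Mul(-8, I)) = Mul(-7, I))
W = Rational(197, 119) (W = Mul(-394, Rational(-1, 238)) = Rational(197, 119) ≈ 1.6555)
Mul(Add(356, Function('T')(-18)), Pow(Add(W, -16), -1)) = Mul(Add(356, Mul(-7, -18)), Pow(Add(Rational(197, 119), -16), -1)) = Mul(Add(356, 126), Pow(Rational(-1707, 119), -1)) = Mul(482, Rational(-119, 1707)) = Rational(-57358, 1707)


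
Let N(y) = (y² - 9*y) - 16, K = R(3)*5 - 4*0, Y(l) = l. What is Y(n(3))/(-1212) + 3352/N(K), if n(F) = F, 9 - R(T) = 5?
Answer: 338501/20604 ≈ 16.429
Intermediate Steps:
R(T) = 4 (R(T) = 9 - 1*5 = 9 - 5 = 4)
K = 20 (K = 4*5 - 4*0 = 20 + 0 = 20)
N(y) = -16 + y² - 9*y
Y(n(3))/(-1212) + 3352/N(K) = 3/(-1212) + 3352/(-16 + 20² - 9*20) = 3*(-1/1212) + 3352/(-16 + 400 - 180) = -1/404 + 3352/204 = -1/404 + 3352*(1/204) = -1/404 + 838/51 = 338501/20604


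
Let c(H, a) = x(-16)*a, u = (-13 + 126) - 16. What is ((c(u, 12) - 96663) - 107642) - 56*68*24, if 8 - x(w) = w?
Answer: -295409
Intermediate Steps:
u = 97 (u = 113 - 16 = 97)
x(w) = 8 - w
c(H, a) = 24*a (c(H, a) = (8 - 1*(-16))*a = (8 + 16)*a = 24*a)
((c(u, 12) - 96663) - 107642) - 56*68*24 = ((24*12 - 96663) - 107642) - 56*68*24 = ((288 - 96663) - 107642) - 3808*24 = (-96375 - 107642) - 91392 = -204017 - 91392 = -295409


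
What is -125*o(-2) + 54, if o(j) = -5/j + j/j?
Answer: -767/2 ≈ -383.50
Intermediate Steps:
o(j) = 1 - 5/j (o(j) = -5/j + 1 = 1 - 5/j)
-125*o(-2) + 54 = -125*(-5 - 2)/(-2) + 54 = -(-125)*(-7)/2 + 54 = -125*7/2 + 54 = -875/2 + 54 = -767/2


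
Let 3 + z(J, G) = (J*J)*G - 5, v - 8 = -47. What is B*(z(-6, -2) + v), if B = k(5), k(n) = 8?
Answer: -952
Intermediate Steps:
v = -39 (v = 8 - 47 = -39)
z(J, G) = -8 + G*J² (z(J, G) = -3 + ((J*J)*G - 5) = -3 + (J²*G - 5) = -3 + (G*J² - 5) = -3 + (-5 + G*J²) = -8 + G*J²)
B = 8
B*(z(-6, -2) + v) = 8*((-8 - 2*(-6)²) - 39) = 8*((-8 - 2*36) - 39) = 8*((-8 - 72) - 39) = 8*(-80 - 39) = 8*(-119) = -952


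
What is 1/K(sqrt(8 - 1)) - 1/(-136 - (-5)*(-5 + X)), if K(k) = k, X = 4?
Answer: 1/141 + sqrt(7)/7 ≈ 0.38506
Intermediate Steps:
1/K(sqrt(8 - 1)) - 1/(-136 - (-5)*(-5 + X)) = 1/(sqrt(8 - 1)) - 1/(-136 - (-5)*(-5 + 4)) = 1/(sqrt(7)) - 1/(-136 - (-5)*(-1)) = sqrt(7)/7 - 1/(-136 - 1*5) = sqrt(7)/7 - 1/(-136 - 5) = sqrt(7)/7 - 1/(-141) = sqrt(7)/7 - 1*(-1/141) = sqrt(7)/7 + 1/141 = 1/141 + sqrt(7)/7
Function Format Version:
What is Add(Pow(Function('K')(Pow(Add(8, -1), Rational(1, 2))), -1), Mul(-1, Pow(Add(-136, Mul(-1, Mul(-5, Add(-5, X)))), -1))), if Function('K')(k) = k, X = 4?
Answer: Add(Rational(1, 141), Mul(Rational(1, 7), Pow(7, Rational(1, 2)))) ≈ 0.38506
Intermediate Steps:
Add(Pow(Function('K')(Pow(Add(8, -1), Rational(1, 2))), -1), Mul(-1, Pow(Add(-136, Mul(-1, Mul(-5, Add(-5, X)))), -1))) = Add(Pow(Pow(Add(8, -1), Rational(1, 2)), -1), Mul(-1, Pow(Add(-136, Mul(-1, Mul(-5, Add(-5, 4)))), -1))) = Add(Pow(Pow(7, Rational(1, 2)), -1), Mul(-1, Pow(Add(-136, Mul(-1, Mul(-5, -1))), -1))) = Add(Mul(Rational(1, 7), Pow(7, Rational(1, 2))), Mul(-1, Pow(Add(-136, Mul(-1, 5)), -1))) = Add(Mul(Rational(1, 7), Pow(7, Rational(1, 2))), Mul(-1, Pow(Add(-136, -5), -1))) = Add(Mul(Rational(1, 7), Pow(7, Rational(1, 2))), Mul(-1, Pow(-141, -1))) = Add(Mul(Rational(1, 7), Pow(7, Rational(1, 2))), Mul(-1, Rational(-1, 141))) = Add(Mul(Rational(1, 7), Pow(7, Rational(1, 2))), Rational(1, 141)) = Add(Rational(1, 141), Mul(Rational(1, 7), Pow(7, Rational(1, 2))))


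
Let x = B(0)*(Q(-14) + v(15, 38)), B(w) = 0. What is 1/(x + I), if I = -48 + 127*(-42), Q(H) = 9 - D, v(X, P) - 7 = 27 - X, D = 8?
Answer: -1/5382 ≈ -0.00018580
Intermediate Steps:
v(X, P) = 34 - X (v(X, P) = 7 + (27 - X) = 34 - X)
Q(H) = 1 (Q(H) = 9 - 1*8 = 9 - 8 = 1)
x = 0 (x = 0*(1 + (34 - 1*15)) = 0*(1 + (34 - 15)) = 0*(1 + 19) = 0*20 = 0)
I = -5382 (I = -48 - 5334 = -5382)
1/(x + I) = 1/(0 - 5382) = 1/(-5382) = -1/5382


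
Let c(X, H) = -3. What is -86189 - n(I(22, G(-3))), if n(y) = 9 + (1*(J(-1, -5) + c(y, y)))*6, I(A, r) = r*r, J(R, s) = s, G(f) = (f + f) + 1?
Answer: -86150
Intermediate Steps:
G(f) = 1 + 2*f (G(f) = 2*f + 1 = 1 + 2*f)
I(A, r) = r**2
n(y) = -39 (n(y) = 9 + (1*(-5 - 3))*6 = 9 + (1*(-8))*6 = 9 - 8*6 = 9 - 48 = -39)
-86189 - n(I(22, G(-3))) = -86189 - 1*(-39) = -86189 + 39 = -86150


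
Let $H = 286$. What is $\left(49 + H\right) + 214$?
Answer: $549$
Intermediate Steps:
$\left(49 + H\right) + 214 = \left(49 + 286\right) + 214 = 335 + 214 = 549$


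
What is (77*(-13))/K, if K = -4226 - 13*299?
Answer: 143/1159 ≈ 0.12338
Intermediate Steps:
K = -8113 (K = -4226 - 3887 = -8113)
(77*(-13))/K = (77*(-13))/(-8113) = -1001*(-1/8113) = 143/1159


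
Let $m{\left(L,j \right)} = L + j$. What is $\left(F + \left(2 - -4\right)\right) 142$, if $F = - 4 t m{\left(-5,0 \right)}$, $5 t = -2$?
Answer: $-284$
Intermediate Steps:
$t = - \frac{2}{5}$ ($t = \frac{1}{5} \left(-2\right) = - \frac{2}{5} \approx -0.4$)
$F = -8$ ($F = \left(-4\right) \left(- \frac{2}{5}\right) \left(-5 + 0\right) = \frac{8}{5} \left(-5\right) = -8$)
$\left(F + \left(2 - -4\right)\right) 142 = \left(-8 + \left(2 - -4\right)\right) 142 = \left(-8 + \left(2 + 4\right)\right) 142 = \left(-8 + 6\right) 142 = \left(-2\right) 142 = -284$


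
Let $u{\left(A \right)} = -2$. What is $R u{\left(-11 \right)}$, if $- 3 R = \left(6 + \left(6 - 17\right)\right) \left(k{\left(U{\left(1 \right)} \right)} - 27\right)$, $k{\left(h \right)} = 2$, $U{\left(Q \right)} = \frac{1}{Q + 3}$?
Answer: $\frac{250}{3} \approx 83.333$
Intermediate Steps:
$U{\left(Q \right)} = \frac{1}{3 + Q}$
$R = - \frac{125}{3}$ ($R = - \frac{\left(6 + \left(6 - 17\right)\right) \left(2 - 27\right)}{3} = - \frac{\left(6 - 11\right) \left(-25\right)}{3} = - \frac{\left(-5\right) \left(-25\right)}{3} = \left(- \frac{1}{3}\right) 125 = - \frac{125}{3} \approx -41.667$)
$R u{\left(-11 \right)} = \left(- \frac{125}{3}\right) \left(-2\right) = \frac{250}{3}$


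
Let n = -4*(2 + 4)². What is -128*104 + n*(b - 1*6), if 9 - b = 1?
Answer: -13600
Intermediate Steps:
b = 8 (b = 9 - 1*1 = 9 - 1 = 8)
n = -144 (n = -4*6² = -4*36 = -144)
-128*104 + n*(b - 1*6) = -128*104 - 144*(8 - 1*6) = -13312 - 144*(8 - 6) = -13312 - 144*2 = -13312 - 288 = -13600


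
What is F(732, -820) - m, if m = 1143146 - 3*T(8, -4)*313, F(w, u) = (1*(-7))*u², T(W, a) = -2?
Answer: -5851824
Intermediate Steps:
F(w, u) = -7*u²
m = 1145024 (m = 1143146 - 3*(-2)*313 = 1143146 + 6*313 = 1143146 + 1878 = 1145024)
F(732, -820) - m = -7*(-820)² - 1*1145024 = -7*672400 - 1145024 = -4706800 - 1145024 = -5851824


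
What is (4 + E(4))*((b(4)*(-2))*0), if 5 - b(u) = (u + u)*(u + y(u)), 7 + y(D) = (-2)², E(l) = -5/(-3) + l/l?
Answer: 0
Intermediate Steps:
E(l) = 8/3 (E(l) = -5*(-⅓) + 1 = 5/3 + 1 = 8/3)
y(D) = -3 (y(D) = -7 + (-2)² = -7 + 4 = -3)
b(u) = 5 - 2*u*(-3 + u) (b(u) = 5 - (u + u)*(u - 3) = 5 - 2*u*(-3 + u))
(4 + E(4))*((b(4)*(-2))*0) = (4 + 8/3)*(((5 - 2*4² + 6*4)*(-2))*0) = 20*(((5 - 2*16 + 24)*(-2))*0)/3 = 20*(((5 - 32 + 24)*(-2))*0)/3 = 20*(-3*(-2)*0)/3 = 20*(6*0)/3 = (20/3)*0 = 0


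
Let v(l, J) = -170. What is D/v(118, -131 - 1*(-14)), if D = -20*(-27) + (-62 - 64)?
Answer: -207/85 ≈ -2.4353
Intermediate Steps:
D = 414 (D = 540 - 126 = 414)
D/v(118, -131 - 1*(-14)) = 414/(-170) = 414*(-1/170) = -207/85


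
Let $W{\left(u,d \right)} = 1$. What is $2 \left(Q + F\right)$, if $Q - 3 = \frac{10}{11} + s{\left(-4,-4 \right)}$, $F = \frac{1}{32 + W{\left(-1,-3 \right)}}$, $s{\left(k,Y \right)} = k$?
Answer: $- \frac{4}{33} \approx -0.12121$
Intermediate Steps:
$F = \frac{1}{33}$ ($F = \frac{1}{32 + 1} = \frac{1}{33} \approx 0.030303$)
$Q = - \frac{1}{11}$ ($Q = 3 - \left(4 - \frac{10}{11}\right) = 3 + \left(10 \cdot \frac{1}{11} - 4\right) = 3 + \left(\frac{10}{11} - 4\right) = 3 - \frac{34}{11} = - \frac{1}{11} \approx -0.090909$)
$2 \left(Q + F\right) = 2 \left(- \frac{1}{11} + \frac{1}{33}\right) = 2 \left(- \frac{2}{33}\right) = - \frac{4}{33}$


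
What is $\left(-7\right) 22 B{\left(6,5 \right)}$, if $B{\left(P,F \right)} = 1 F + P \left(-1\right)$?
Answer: $154$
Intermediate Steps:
$B{\left(P,F \right)} = F - P$
$\left(-7\right) 22 B{\left(6,5 \right)} = \left(-7\right) 22 \left(5 - 6\right) = - 154 \left(5 - 6\right) = \left(-154\right) \left(-1\right) = 154$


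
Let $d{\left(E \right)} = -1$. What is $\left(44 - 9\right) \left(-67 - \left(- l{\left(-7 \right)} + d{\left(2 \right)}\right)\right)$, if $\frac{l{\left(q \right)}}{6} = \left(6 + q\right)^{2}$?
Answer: $-2100$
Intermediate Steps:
$l{\left(q \right)} = 6 \left(6 + q\right)^{2}$
$\left(44 - 9\right) \left(-67 - \left(- l{\left(-7 \right)} + d{\left(2 \right)}\right)\right) = \left(44 - 9\right) \left(-67 - \left(-1 - 6 \left(6 - 7\right)^{2}\right)\right) = \left(44 - 9\right) \left(-67 + \left(6 \left(-1\right)^{2} + 1\right)\right) = 35 \left(-67 + \left(6 \cdot 1 + 1\right)\right) = 35 \left(-67 + \left(6 + 1\right)\right) = 35 \left(-67 + 7\right) = 35 \left(-60\right) = -2100$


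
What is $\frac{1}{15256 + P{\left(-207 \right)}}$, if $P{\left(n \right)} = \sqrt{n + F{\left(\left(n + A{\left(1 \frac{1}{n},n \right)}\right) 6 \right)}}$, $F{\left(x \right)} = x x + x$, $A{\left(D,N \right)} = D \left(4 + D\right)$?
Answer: $\frac{3112286381784}{47166588617546147} - \frac{14283 \sqrt{314452422950557}}{47166588617546147} \approx 6.0615 \cdot 10^{-5}$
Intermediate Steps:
$F{\left(x \right)} = x + x^{2}$ ($F{\left(x \right)} = x^{2} + x = x + x^{2}$)
$P{\left(n \right)} = \sqrt{n + \left(6 n + \frac{6 \left(4 + \frac{1}{n}\right)}{n}\right) \left(1 + 6 n + \frac{6 \left(4 + \frac{1}{n}\right)}{n}\right)}$ ($P{\left(n \right)} = \sqrt{n + \left(n + 1 \frac{1}{n} \left(4 + 1 \frac{1}{n}\right)\right) 6 \left(1 + \left(n + 1 \frac{1}{n} \left(4 + 1 \frac{1}{n}\right)\right) 6\right)} = \sqrt{n + \left(n + \frac{4 + \frac{1}{n}}{n}\right) 6 \left(1 + \left(n + \frac{4 + \frac{1}{n}}{n}\right) 6\right)} = \sqrt{n + \left(6 n + \frac{6 \left(4 + \frac{1}{n}\right)}{n}\right) \left(1 + \left(6 n + \frac{6 \left(4 + \frac{1}{n}\right)}{n}\right)\right)} = \sqrt{n + \left(6 n + \frac{6 \left(4 + \frac{1}{n}\right)}{n}\right) \left(1 + 6 n + \frac{6 \left(4 + \frac{1}{n}\right)}{n}\right)}$)
$\frac{1}{15256 + P{\left(-207 \right)}} = \frac{1}{15256 + \sqrt{288 + 7 \left(-207\right) + \frac{36}{1836036801} + 36 \left(-207\right)^{2} + \frac{96}{-207} + \frac{288}{-8869743} + \frac{582}{42849}}} = \frac{1}{15256 + \sqrt{288 - 1449 + 36 \cdot \frac{1}{1836036801} + 36 \cdot 42849 + 96 \left(- \frac{1}{207}\right) + 288 \left(- \frac{1}{8869743}\right) + 582 \cdot \frac{1}{42849}}} = \frac{1}{15256 + \sqrt{288 - 1449 + \frac{4}{204004089} + 1542564 - \frac{32}{69} - \frac{32}{985527} + \frac{194}{14283}}} = \frac{1}{15256 + \sqrt{\frac{314452422950557}{204004089}}} = \frac{1}{15256 + \frac{\sqrt{314452422950557}}{14283}}$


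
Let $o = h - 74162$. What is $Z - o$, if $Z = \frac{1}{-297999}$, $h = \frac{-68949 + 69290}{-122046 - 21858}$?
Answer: $\frac{1060102515589769}{14294416032} \approx 74162.0$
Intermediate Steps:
$h = - \frac{341}{143904}$ ($h = \frac{341}{-143904} = 341 \left(- \frac{1}{143904}\right) = - \frac{341}{143904} \approx -0.0023696$)
$Z = - \frac{1}{297999} \approx -3.3557 \cdot 10^{-6}$
$o = - \frac{10672208789}{143904}$ ($o = - \frac{341}{143904} - 74162 = - \frac{10672208789}{143904} \approx -74162.0$)
$Z - o = - \frac{1}{297999} - - \frac{10672208789}{143904} = - \frac{1}{297999} + \frac{10672208789}{143904} = \frac{1060102515589769}{14294416032}$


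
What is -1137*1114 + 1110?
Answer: -1265508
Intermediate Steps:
-1137*1114 + 1110 = -1266618 + 1110 = -1265508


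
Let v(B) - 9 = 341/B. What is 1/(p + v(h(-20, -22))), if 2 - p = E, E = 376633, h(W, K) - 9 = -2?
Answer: -7/2636013 ≈ -2.6555e-6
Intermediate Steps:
h(W, K) = 7 (h(W, K) = 9 - 2 = 7)
p = -376631 (p = 2 - 1*376633 = 2 - 376633 = -376631)
v(B) = 9 + 341/B
1/(p + v(h(-20, -22))) = 1/(-376631 + (9 + 341/7)) = 1/(-376631 + 404/7) = 1/(-2636013/7) = -7/2636013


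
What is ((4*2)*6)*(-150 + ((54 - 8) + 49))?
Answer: -2640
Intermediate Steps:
((4*2)*6)*(-150 + ((54 - 8) + 49)) = (8*6)*(-150 + (46 + 49)) = 48*(-150 + 95) = 48*(-55) = -2640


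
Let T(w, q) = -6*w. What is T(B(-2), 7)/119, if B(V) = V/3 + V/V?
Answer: -2/119 ≈ -0.016807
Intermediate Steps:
B(V) = 1 + V/3 (B(V) = V*(1/3) + 1 = V/3 + 1 = 1 + V/3)
T(B(-2), 7)/119 = -6*(1 + (1/3)*(-2))/119 = -6*(1 - 2/3)*(1/119) = -6*1/3*(1/119) = -2*1/119 = -2/119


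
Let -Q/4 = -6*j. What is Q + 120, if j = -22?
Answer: -408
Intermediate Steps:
Q = -528 (Q = -(-24)*(-22) = -4*132 = -528)
Q + 120 = -528 + 120 = -408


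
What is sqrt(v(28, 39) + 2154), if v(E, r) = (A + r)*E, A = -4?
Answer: sqrt(3134) ≈ 55.982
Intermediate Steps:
v(E, r) = E*(-4 + r) (v(E, r) = (-4 + r)*E = E*(-4 + r))
sqrt(v(28, 39) + 2154) = sqrt(28*(-4 + 39) + 2154) = sqrt(28*35 + 2154) = sqrt(980 + 2154) = sqrt(3134)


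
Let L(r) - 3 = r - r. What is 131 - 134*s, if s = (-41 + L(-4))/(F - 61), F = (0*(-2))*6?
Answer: 2899/61 ≈ 47.525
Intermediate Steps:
F = 0 (F = 0*6 = 0)
L(r) = 3 (L(r) = 3 + (r - r) = 3 + 0 = 3)
s = 38/61 (s = (-41 + 3)/(0 - 61) = -38/(-61) = -38*(-1/61) = 38/61 ≈ 0.62295)
131 - 134*s = 131 - 134*38/61 = 131 - 5092/61 = 2899/61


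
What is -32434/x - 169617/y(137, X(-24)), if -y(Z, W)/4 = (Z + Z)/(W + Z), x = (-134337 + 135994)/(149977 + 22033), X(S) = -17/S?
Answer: -48606800145605/14528576 ≈ -3.3456e+6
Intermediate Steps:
x = 1657/172010 ≈ 0.0096332
y(Z, W) = -8*Z/(W + Z) (y(Z, W) = -4*(Z + Z)/(W + Z) = -4*2*Z/(W + Z) = -8*Z/(W + Z))
-32434/x - 169617/y(137, X(-24)) = -32434/1657/172010 - 169617/((-8*137/(-17/(-24) + 137))) = -32434*172010/1657 - 169617/((-8*137/(-17*(-1/24) + 137))) = -5578972340/1657 - 169617/((-8*137/(17/24 + 137))) = -5578972340/1657 - 169617/((-8*137/3305/24)) = -5578972340/1657 - 169617/((-8*137*24/3305)) = -5578972340/1657 - 169617/(-26304/3305) = -5578972340/1657 - 169617*(-3305/26304) = -5578972340/1657 + 186861395/8768 = -48606800145605/14528576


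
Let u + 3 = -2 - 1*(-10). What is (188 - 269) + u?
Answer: -76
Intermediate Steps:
u = 5 (u = -3 + (-2 - 1*(-10)) = -3 + (-2 + 10) = -3 + 8 = 5)
(188 - 269) + u = (188 - 269) + 5 = -81 + 5 = -76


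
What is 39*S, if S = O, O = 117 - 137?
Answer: -780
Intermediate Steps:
O = -20
S = -20
39*S = 39*(-20) = -780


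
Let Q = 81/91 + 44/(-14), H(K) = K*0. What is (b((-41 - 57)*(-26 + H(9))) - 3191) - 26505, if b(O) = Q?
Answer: -2702541/91 ≈ -29698.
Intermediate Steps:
H(K) = 0
Q = -205/91 (Q = 81*(1/91) + 44*(-1/14) = 81/91 - 22/7 = -205/91 ≈ -2.2527)
b(O) = -205/91
(b((-41 - 57)*(-26 + H(9))) - 3191) - 26505 = (-205/91 - 3191) - 26505 = -290586/91 - 26505 = -2702541/91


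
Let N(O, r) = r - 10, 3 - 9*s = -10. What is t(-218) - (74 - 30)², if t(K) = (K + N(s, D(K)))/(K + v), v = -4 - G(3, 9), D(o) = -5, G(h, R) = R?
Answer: -446983/231 ≈ -1935.0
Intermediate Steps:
s = 13/9 (s = ⅓ - ⅑*(-10) = ⅓ + 10/9 = 13/9 ≈ 1.4444)
v = -13 (v = -4 - 1*9 = -4 - 9 = -13)
N(O, r) = -10 + r
t(K) = (-15 + K)/(-13 + K) (t(K) = (K + (-10 - 5))/(K - 13) = (K - 15)/(-13 + K) = (-15 + K)/(-13 + K))
t(-218) - (74 - 30)² = (-15 - 218)/(-13 - 218) - (74 - 30)² = -233/(-231) - 1*44² = -1/231*(-233) - 1*1936 = 233/231 - 1936 = -446983/231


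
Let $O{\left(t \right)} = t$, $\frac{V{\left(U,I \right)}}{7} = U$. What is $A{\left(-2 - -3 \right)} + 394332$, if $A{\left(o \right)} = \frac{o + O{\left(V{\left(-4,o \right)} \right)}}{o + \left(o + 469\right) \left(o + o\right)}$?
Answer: $\frac{371066385}{941} \approx 3.9433 \cdot 10^{5}$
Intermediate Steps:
$V{\left(U,I \right)} = 7 U$
$A{\left(o \right)} = \frac{-28 + o}{o + 2 o \left(469 + o\right)}$ ($A{\left(o \right)} = \frac{o + 7 \left(-4\right)}{o + \left(o + 469\right) \left(o + o\right)} = \frac{o - 28}{o + \left(469 + o\right) 2 o} = \frac{-28 + o}{o + 2 o \left(469 + o\right)}$)
$A{\left(-2 - -3 \right)} + 394332 = \frac{-28 - -1}{\left(-2 - -3\right) \left(939 + 2 \left(-2 - -3\right)\right)} + 394332 = \frac{-28 + \left(-2 + 3\right)}{\left(-2 + 3\right) \left(939 + 2 \left(-2 + 3\right)\right)} + 394332 = \frac{-28 + 1}{1 \left(939 + 2 \cdot 1\right)} + 394332 = 1 \frac{1}{939 + 2} \left(-27\right) + 394332 = 1 \cdot \frac{1}{941} \left(-27\right) + 394332 = - \frac{27}{941} + 394332 = \frac{371066385}{941}$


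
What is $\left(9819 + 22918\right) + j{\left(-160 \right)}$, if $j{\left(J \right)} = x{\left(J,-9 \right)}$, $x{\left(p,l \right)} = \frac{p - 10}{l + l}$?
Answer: $\frac{294718}{9} \approx 32746.0$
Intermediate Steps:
$x{\left(p,l \right)} = \frac{-10 + p}{2 l}$
$j{\left(J \right)} = \frac{5}{9} - \frac{J}{18}$ ($j{\left(J \right)} = \frac{-10 + J}{2 \left(-9\right)} = \frac{1}{2} \left(- \frac{1}{9}\right) \left(-10 + J\right) = \frac{5}{9} - \frac{J}{18}$)
$\left(9819 + 22918\right) + j{\left(-160 \right)} = \left(9819 + 22918\right) + \left(\frac{5}{9} - - \frac{80}{9}\right) = 32737 + \left(\frac{5}{9} + \frac{80}{9}\right) = 32737 + \frac{85}{9} = \frac{294718}{9}$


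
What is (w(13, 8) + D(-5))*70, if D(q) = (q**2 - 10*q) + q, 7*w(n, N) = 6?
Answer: 4960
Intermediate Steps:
w(n, N) = 6/7 (w(n, N) = (1/7)*6 = 6/7)
D(q) = q**2 - 9*q
(w(13, 8) + D(-5))*70 = (6/7 - 5*(-9 - 5))*70 = (6/7 - 5*(-14))*70 = (6/7 + 70)*70 = (496/7)*70 = 4960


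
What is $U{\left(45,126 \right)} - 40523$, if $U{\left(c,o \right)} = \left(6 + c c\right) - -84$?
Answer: $-38408$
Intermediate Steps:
$U{\left(c,o \right)} = 90 + c^{2}$ ($U{\left(c,o \right)} = \left(6 + c^{2}\right) + 84 = 90 + c^{2}$)
$U{\left(45,126 \right)} - 40523 = \left(90 + 45^{2}\right) - 40523 = \left(90 + 2025\right) - 40523 = 2115 - 40523 = -38408$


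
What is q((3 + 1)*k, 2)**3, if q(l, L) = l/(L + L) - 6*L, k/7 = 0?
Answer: -1728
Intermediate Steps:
k = 0 (k = 7*0 = 0)
q(l, L) = -6*L + l/(2*L) (q(l, L) = l/((2*L)) - 6*L = (1/(2*L))*l - 6*L = l/(2*L) - 6*L = -6*L + l/(2*L))
q((3 + 1)*k, 2)**3 = (-6*2 + (1/2)*((3 + 1)*0)/2)**3 = (-12 + (1/2)*(4*0)*(1/2))**3 = (-12 + (1/2)*0*(1/2))**3 = (-12 + 0)**3 = (-12)**3 = -1728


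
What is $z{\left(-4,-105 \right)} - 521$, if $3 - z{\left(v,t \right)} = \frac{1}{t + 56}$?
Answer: $- \frac{25381}{49} \approx -517.98$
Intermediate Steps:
$z{\left(v,t \right)} = 3 - \frac{1}{56 + t}$ ($z{\left(v,t \right)} = 3 - \frac{1}{t + 56} = 3 - \frac{1}{56 + t}$)
$z{\left(-4,-105 \right)} - 521 = \frac{167 + 3 \left(-105\right)}{56 - 105} - 521 = \frac{167 - 315}{-49} - 521 = \left(- \frac{1}{49}\right) \left(-148\right) - 521 = \frac{148}{49} - 521 = - \frac{25381}{49}$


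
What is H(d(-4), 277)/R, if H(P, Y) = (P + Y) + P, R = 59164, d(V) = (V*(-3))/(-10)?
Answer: 1373/295820 ≈ 0.0046413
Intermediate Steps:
d(V) = 3*V/10 (d(V) = -3*V*(-⅒) = 3*V/10)
H(P, Y) = Y + 2*P
H(d(-4), 277)/R = (277 + 2*((3/10)*(-4)))/59164 = (277 + 2*(-6/5))*(1/59164) = (277 - 12/5)*(1/59164) = (1373/5)*(1/59164) = 1373/295820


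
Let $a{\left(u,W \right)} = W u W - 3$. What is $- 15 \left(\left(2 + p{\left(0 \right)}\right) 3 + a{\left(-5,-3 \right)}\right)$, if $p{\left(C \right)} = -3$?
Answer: $765$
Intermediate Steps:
$a{\left(u,W \right)} = -3 + u W^{2}$ ($a{\left(u,W \right)} = u W^{2} - 3 = -3 + u W^{2}$)
$- 15 \left(\left(2 + p{\left(0 \right)}\right) 3 + a{\left(-5,-3 \right)}\right) = - 15 \left(\left(2 - 3\right) 3 - \left(3 + 5 \left(-3\right)^{2}\right)\right) = - 15 \left(\left(-1\right) 3 - 48\right) = - 15 \left(-3 - 48\right) = \left(-15\right) \left(-51\right) = 765$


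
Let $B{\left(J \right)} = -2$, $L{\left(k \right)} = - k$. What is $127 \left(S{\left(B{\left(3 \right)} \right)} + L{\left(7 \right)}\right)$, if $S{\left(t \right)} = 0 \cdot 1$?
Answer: $-889$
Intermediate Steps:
$S{\left(t \right)} = 0$
$127 \left(S{\left(B{\left(3 \right)} \right)} + L{\left(7 \right)}\right) = 127 \left(0 - 7\right) = 127 \left(-7\right) = -889$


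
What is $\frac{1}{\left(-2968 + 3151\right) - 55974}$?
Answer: $- \frac{1}{55791} \approx -1.7924 \cdot 10^{-5}$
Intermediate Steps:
$\frac{1}{\left(-2968 + 3151\right) - 55974} = \frac{1}{183 - 55974} = \frac{1}{-55791} = - \frac{1}{55791}$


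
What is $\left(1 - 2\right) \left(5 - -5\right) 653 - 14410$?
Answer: $-20940$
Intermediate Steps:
$\left(1 - 2\right) \left(5 - -5\right) 653 - 14410 = - (5 + 5) 653 - 14410 = \left(-1\right) 10 \cdot 653 - 14410 = \left(-10\right) 653 - 14410 = -6530 - 14410 = -20940$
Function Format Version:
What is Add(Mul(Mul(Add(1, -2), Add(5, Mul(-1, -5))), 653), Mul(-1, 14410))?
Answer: -20940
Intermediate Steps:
Add(Mul(Mul(Add(1, -2), Add(5, Mul(-1, -5))), 653), Mul(-1, 14410)) = Add(Mul(Mul(-1, Add(5, 5)), 653), -14410) = Add(Mul(Mul(-1, 10), 653), -14410) = Add(Mul(-10, 653), -14410) = Add(-6530, -14410) = -20940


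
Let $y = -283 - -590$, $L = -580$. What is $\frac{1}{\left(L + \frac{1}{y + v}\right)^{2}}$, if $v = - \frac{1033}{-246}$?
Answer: $\frac{5860668025}{1971506877935716} \approx 2.9727 \cdot 10^{-6}$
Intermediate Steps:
$y = 307$ ($y = -283 + 590 = 307$)
$v = \frac{1033}{246}$ ($v = \left(-1033\right) \left(- \frac{1}{246}\right) = \frac{1033}{246} \approx 4.1992$)
$\frac{1}{\left(L + \frac{1}{y + v}\right)^{2}} = \frac{1}{\left(-580 + \frac{1}{307 + \frac{1033}{246}}\right)^{2}} = \frac{1}{\left(-580 + \frac{1}{\frac{76555}{246}}\right)^{2}} = \frac{1}{\left(-580 + \frac{246}{76555}\right)^{2}} = \frac{1}{\left(- \frac{44401654}{76555}\right)^{2}} = \frac{1}{\frac{1971506877935716}{5860668025}} = \frac{5860668025}{1971506877935716}$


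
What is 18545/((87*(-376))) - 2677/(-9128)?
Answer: -1276699/4665549 ≈ -0.27364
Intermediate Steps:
18545/((87*(-376))) - 2677/(-9128) = 18545/(-32712) - 2677*(-1/9128) = 18545*(-1/32712) + 2677/9128 = -18545/32712 + 2677/9128 = -1276699/4665549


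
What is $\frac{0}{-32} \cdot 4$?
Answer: $0$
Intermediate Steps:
$\frac{0}{-32} \cdot 4 = 0 \left(- \frac{1}{32}\right) 4 = 0 \cdot 4 = 0$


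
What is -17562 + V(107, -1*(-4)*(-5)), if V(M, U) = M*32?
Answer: -14138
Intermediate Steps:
V(M, U) = 32*M
-17562 + V(107, -1*(-4)*(-5)) = -17562 + 32*107 = -17562 + 3424 = -14138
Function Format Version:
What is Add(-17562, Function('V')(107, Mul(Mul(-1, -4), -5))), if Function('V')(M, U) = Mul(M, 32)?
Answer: -14138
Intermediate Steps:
Function('V')(M, U) = Mul(32, M)
Add(-17562, Function('V')(107, Mul(Mul(-1, -4), -5))) = Add(-17562, Mul(32, 107)) = Add(-17562, 3424) = -14138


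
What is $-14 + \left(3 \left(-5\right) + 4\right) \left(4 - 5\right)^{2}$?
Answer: $-25$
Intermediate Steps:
$-14 + \left(3 \left(-5\right) + 4\right) \left(4 - 5\right)^{2} = -14 + \left(-15 + 4\right) \left(-1\right)^{2} = -14 - 11 = -25$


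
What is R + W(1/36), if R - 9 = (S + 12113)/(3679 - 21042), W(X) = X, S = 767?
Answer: 5179295/625068 ≈ 8.2860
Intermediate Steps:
R = 143387/17363 (R = 9 + (767 + 12113)/(3679 - 21042) = 9 + 12880/(-17363) = 9 + 12880*(-1/17363) = 9 - 12880/17363 = 143387/17363 ≈ 8.2582)
R + W(1/36) = 143387/17363 + 1/36 = 5179295/625068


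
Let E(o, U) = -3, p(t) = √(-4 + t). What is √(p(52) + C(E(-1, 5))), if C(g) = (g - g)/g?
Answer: 2*3^(¼) ≈ 2.6321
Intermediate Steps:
C(g) = 0 (C(g) = 0/g = 0)
√(p(52) + C(E(-1, 5))) = √(√(-4 + 52) + 0) = √(√48 + 0) = √(4*√3 + 0) = √(4*√3) = 2*3^(¼)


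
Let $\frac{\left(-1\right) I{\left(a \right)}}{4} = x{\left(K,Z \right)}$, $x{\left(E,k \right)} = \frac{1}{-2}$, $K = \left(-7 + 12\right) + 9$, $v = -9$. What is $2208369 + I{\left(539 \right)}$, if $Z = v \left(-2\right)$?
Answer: $2208371$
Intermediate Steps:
$K = 14$ ($K = 5 + 9 = 14$)
$Z = 18$ ($Z = \left(-9\right) \left(-2\right) = 18$)
$x{\left(E,k \right)} = - \frac{1}{2}$
$I{\left(a \right)} = 2$ ($I{\left(a \right)} = \left(-4\right) \left(- \frac{1}{2}\right) = 2$)
$2208369 + I{\left(539 \right)} = 2208369 + 2 = 2208371$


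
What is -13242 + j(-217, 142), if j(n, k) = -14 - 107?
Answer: -13363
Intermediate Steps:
j(n, k) = -121
-13242 + j(-217, 142) = -13242 - 121 = -13363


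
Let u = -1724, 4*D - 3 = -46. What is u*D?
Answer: 18533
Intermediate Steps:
D = -43/4 (D = ¾ + (¼)*(-46) = ¾ - 23/2 = -43/4 ≈ -10.750)
u*D = -1724*(-43/4) = 18533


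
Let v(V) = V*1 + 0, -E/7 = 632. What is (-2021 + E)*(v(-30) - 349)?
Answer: 2442655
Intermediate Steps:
E = -4424 (E = -7*632 = -4424)
v(V) = V (v(V) = V + 0 = V)
(-2021 + E)*(v(-30) - 349) = (-2021 - 4424)*(-30 - 349) = -6445*(-379) = 2442655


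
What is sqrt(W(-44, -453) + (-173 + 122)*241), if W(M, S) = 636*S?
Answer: I*sqrt(300399) ≈ 548.09*I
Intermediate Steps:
sqrt(W(-44, -453) + (-173 + 122)*241) = sqrt(636*(-453) + (-173 + 122)*241) = sqrt(-288108 - 51*241) = sqrt(-288108 - 12291) = sqrt(-300399) = I*sqrt(300399)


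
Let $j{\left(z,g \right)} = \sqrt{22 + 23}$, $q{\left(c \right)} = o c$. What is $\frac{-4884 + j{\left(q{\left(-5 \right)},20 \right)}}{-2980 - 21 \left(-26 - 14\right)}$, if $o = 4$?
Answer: $\frac{1221}{535} - \frac{3 \sqrt{5}}{2140} \approx 2.2791$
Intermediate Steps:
$q{\left(c \right)} = 4 c$
$j{\left(z,g \right)} = 3 \sqrt{5}$ ($j{\left(z,g \right)} = \sqrt{45} = 3 \sqrt{5}$)
$\frac{-4884 + j{\left(q{\left(-5 \right)},20 \right)}}{-2980 - 21 \left(-26 - 14\right)} = \frac{-4884 + 3 \sqrt{5}}{-2980 - 21 \left(-26 - 14\right)} = \frac{-4884 + 3 \sqrt{5}}{-2980 - -840} = \frac{-4884 + 3 \sqrt{5}}{-2980 + 840} = \frac{-4884 + 3 \sqrt{5}}{-2140} = \left(-4884 + 3 \sqrt{5}\right) \left(- \frac{1}{2140}\right) = \frac{1221}{535} - \frac{3 \sqrt{5}}{2140}$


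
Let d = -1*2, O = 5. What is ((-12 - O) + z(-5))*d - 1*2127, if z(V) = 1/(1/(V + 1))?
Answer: -2085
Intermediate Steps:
z(V) = 1 + V (z(V) = 1/(1/(1 + V)) = 1 + V)
d = -2
((-12 - O) + z(-5))*d - 1*2127 = ((-12 - 1*5) + (1 - 5))*(-2) - 1*2127 = ((-12 - 5) - 4)*(-2) - 2127 = (-17 - 4)*(-2) - 2127 = -21*(-2) - 2127 = 42 - 2127 = -2085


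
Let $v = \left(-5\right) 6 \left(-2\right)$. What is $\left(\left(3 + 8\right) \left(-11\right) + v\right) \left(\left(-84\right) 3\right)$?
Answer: $15372$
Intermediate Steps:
$v = 60$ ($v = \left(-30\right) \left(-2\right) = 60$)
$\left(\left(3 + 8\right) \left(-11\right) + v\right) \left(\left(-84\right) 3\right) = \left(\left(3 + 8\right) \left(-11\right) + 60\right) \left(\left(-84\right) 3\right) = \left(11 \left(-11\right) + 60\right) \left(-252\right) = \left(-121 + 60\right) \left(-252\right) = \left(-61\right) \left(-252\right) = 15372$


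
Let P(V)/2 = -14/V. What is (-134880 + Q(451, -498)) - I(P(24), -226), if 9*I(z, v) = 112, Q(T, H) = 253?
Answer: -1211755/9 ≈ -1.3464e+5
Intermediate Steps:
P(V) = -28/V (P(V) = 2*(-14/V) = -28/V)
I(z, v) = 112/9 (I(z, v) = (⅑)*112 = 112/9)
(-134880 + Q(451, -498)) - I(P(24), -226) = (-134880 + 253) - 1*112/9 = -134627 - 112/9 = -1211755/9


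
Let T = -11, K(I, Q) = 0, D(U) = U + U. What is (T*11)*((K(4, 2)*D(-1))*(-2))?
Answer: 0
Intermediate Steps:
D(U) = 2*U
(T*11)*((K(4, 2)*D(-1))*(-2)) = (-11*11)*((0*(2*(-1)))*(-2)) = -121*0*(-2)*(-2) = -0*(-2) = -121*0 = 0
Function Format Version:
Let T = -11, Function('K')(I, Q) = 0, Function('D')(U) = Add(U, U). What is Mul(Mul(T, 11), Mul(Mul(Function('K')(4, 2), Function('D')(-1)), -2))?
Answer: 0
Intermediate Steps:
Function('D')(U) = Mul(2, U)
Mul(Mul(T, 11), Mul(Mul(Function('K')(4, 2), Function('D')(-1)), -2)) = Mul(Mul(-11, 11), Mul(Mul(0, Mul(2, -1)), -2)) = Mul(-121, Mul(Mul(0, -2), -2)) = Mul(-121, Mul(0, -2)) = Mul(-121, 0) = 0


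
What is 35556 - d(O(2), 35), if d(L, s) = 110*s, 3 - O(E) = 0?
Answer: 31706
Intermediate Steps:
O(E) = 3 (O(E) = 3 - 1*0 = 3 + 0 = 3)
35556 - d(O(2), 35) = 35556 - 110*35 = 35556 - 1*3850 = 35556 - 3850 = 31706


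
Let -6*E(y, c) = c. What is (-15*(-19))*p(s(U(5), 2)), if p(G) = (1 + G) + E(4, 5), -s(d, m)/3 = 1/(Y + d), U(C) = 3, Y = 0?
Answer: -475/2 ≈ -237.50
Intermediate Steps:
s(d, m) = -3/d (s(d, m) = -3/(0 + d) = -3/d)
E(y, c) = -c/6
p(G) = ⅙ + G (p(G) = (1 + G) - ⅙*5 = (1 + G) - ⅚ = ⅙ + G)
(-15*(-19))*p(s(U(5), 2)) = (-15*(-19))*(⅙ - 3/3) = 285*(⅙ - 3*⅓) = 285*(⅙ - 1) = 285*(-⅚) = -475/2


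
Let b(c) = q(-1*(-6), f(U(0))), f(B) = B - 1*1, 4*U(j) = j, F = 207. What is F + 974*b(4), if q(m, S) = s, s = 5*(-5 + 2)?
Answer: -14403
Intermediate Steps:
U(j) = j/4
s = -15 (s = 5*(-3) = -15)
f(B) = -1 + B (f(B) = B - 1 = -1 + B)
q(m, S) = -15
b(c) = -15
F + 974*b(4) = 207 + 974*(-15) = 207 - 14610 = -14403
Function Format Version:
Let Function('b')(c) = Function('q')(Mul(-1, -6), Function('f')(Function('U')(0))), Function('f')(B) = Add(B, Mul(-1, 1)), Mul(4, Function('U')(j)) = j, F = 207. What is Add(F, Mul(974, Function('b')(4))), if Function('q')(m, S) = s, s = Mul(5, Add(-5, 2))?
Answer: -14403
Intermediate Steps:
Function('U')(j) = Mul(Rational(1, 4), j)
s = -15 (s = Mul(5, -3) = -15)
Function('f')(B) = Add(-1, B) (Function('f')(B) = Add(B, -1) = Add(-1, B))
Function('q')(m, S) = -15
Function('b')(c) = -15
Add(F, Mul(974, Function('b')(4))) = Add(207, Mul(974, -15)) = Add(207, -14610) = -14403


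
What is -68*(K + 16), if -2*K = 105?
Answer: 2482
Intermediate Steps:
K = -105/2 (K = -½*105 = -105/2 ≈ -52.500)
-68*(K + 16) = -68*(-105/2 + 16) = -68*(-73/2) = 2482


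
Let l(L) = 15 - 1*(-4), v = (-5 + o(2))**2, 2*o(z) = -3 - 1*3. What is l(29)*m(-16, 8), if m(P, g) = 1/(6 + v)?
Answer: 19/70 ≈ 0.27143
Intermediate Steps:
o(z) = -3 (o(z) = (-3 - 1*3)/2 = (-3 - 3)/2 = (1/2)*(-6) = -3)
v = 64 (v = (-5 - 3)**2 = (-8)**2 = 64)
l(L) = 19 (l(L) = 15 + 4 = 19)
m(P, g) = 1/70 (m(P, g) = 1/(6 + 64) = 1/70)
l(29)*m(-16, 8) = 19*(1/70) = 19/70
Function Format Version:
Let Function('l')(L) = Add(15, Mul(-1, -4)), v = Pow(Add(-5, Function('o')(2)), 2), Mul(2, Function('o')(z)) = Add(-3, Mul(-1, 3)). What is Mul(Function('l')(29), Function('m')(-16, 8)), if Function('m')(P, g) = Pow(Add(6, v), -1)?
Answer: Rational(19, 70) ≈ 0.27143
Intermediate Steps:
Function('o')(z) = -3 (Function('o')(z) = Mul(Rational(1, 2), Add(-3, Mul(-1, 3))) = Mul(Rational(1, 2), Add(-3, -3)) = Mul(Rational(1, 2), -6) = -3)
v = 64 (v = Pow(Add(-5, -3), 2) = Pow(-8, 2) = 64)
Function('l')(L) = 19 (Function('l')(L) = Add(15, 4) = 19)
Function('m')(P, g) = Rational(1, 70) (Function('m')(P, g) = Pow(Add(6, 64), -1) = Pow(70, -1) = Rational(1, 70))
Mul(Function('l')(29), Function('m')(-16, 8)) = Mul(19, Rational(1, 70)) = Rational(19, 70)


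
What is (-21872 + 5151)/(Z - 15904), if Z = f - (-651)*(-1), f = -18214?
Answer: 16721/34769 ≈ 0.48092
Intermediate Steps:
Z = -18865 (Z = -18214 - (-651)*(-1) = -18214 - 1*651 = -18214 - 651 = -18865)
(-21872 + 5151)/(Z - 15904) = (-21872 + 5151)/(-18865 - 15904) = -16721/(-34769) = -16721*(-1/34769) = 16721/34769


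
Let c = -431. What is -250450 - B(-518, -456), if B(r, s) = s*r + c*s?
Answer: -683194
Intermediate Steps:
B(r, s) = -431*s + r*s (B(r, s) = s*r - 431*s = r*s - 431*s = -431*s + r*s)
-250450 - B(-518, -456) = -250450 - (-456)*(-431 - 518) = -250450 - (-456)*(-949) = -250450 - 1*432744 = -250450 - 432744 = -683194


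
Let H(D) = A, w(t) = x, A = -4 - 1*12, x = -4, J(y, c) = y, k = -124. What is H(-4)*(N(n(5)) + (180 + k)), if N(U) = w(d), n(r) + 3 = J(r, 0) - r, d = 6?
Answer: -832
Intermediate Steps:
n(r) = -3 (n(r) = -3 + (r - r) = -3 + 0 = -3)
A = -16 (A = -4 - 12 = -16)
w(t) = -4
H(D) = -16
N(U) = -4
H(-4)*(N(n(5)) + (180 + k)) = -16*(-4 + (180 - 124)) = -16*(-4 + 56) = -16*52 = -832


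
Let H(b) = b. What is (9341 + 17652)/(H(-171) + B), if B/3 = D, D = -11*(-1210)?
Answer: 26993/39759 ≈ 0.67892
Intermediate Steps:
D = 13310
B = 39930 (B = 3*13310 = 39930)
(9341 + 17652)/(H(-171) + B) = (9341 + 17652)/(-171 + 39930) = 26993/39759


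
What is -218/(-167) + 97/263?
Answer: 73533/43921 ≈ 1.6742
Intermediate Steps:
-218/(-167) + 97/263 = -218*(-1/167) + 97*(1/263) = 218/167 + 97/263 = 73533/43921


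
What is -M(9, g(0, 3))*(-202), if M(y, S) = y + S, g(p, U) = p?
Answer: 1818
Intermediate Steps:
M(y, S) = S + y
-M(9, g(0, 3))*(-202) = -(0 + 9)*(-202) = -9*(-202) = -1*(-1818) = 1818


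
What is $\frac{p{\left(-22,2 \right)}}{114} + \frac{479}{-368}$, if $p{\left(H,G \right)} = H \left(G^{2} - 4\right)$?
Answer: $- \frac{479}{368} \approx -1.3016$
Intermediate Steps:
$p{\left(H,G \right)} = H \left(-4 + G^{2}\right)$
$\frac{p{\left(-22,2 \right)}}{114} + \frac{479}{-368} = \frac{\left(-22\right) \left(-4 + 2^{2}\right)}{114} + \frac{479}{-368} = - 22 \left(-4 + 4\right) \frac{1}{114} + 479 \left(- \frac{1}{368}\right) = \left(-22\right) 0 \cdot \frac{1}{114} - \frac{479}{368} = 0 \cdot \frac{1}{114} - \frac{479}{368} = 0 - \frac{479}{368} = - \frac{479}{368}$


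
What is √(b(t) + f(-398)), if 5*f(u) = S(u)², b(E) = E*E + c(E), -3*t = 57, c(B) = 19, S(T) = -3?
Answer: √9545/5 ≈ 19.540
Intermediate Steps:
t = -19 (t = -⅓*57 = -19)
b(E) = 19 + E² (b(E) = E*E + 19 = E² + 19 = 19 + E²)
f(u) = 9/5 (f(u) = (⅕)*(-3)² = (⅕)*9 = 9/5)
√(b(t) + f(-398)) = √((19 + (-19)²) + 9/5) = √((19 + 361) + 9/5) = √(380 + 9/5) = √(1909/5) = √9545/5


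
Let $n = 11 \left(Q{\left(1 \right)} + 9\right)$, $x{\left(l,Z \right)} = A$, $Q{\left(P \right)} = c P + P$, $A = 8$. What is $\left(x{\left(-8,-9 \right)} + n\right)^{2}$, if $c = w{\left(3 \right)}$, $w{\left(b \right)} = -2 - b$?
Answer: $3969$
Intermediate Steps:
$c = -5$ ($c = -2 - 3 = -5$)
$Q{\left(P \right)} = - 4 P$ ($Q{\left(P \right)} = - 5 P + P = - 4 P$)
$x{\left(l,Z \right)} = 8$
$n = 55$ ($n = 11 \left(\left(-4\right) 1 + 9\right) = 11 \left(-4 + 9\right) = 11 \cdot 5 = 55$)
$\left(x{\left(-8,-9 \right)} + n\right)^{2} = \left(8 + 55\right)^{2} = 63^{2} = 3969$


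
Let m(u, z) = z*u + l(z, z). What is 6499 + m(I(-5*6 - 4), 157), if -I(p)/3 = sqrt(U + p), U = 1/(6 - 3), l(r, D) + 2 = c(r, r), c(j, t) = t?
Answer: 6654 - 157*I*sqrt(303) ≈ 6654.0 - 2732.9*I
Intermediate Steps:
l(r, D) = -2 + r
U = 1/3 ≈ 0.33333
I(p) = -3*sqrt(1/3 + p)
m(u, z) = -2 + z + u*z (m(u, z) = z*u + (-2 + z) = u*z + (-2 + z) = -2 + z + u*z)
6499 + m(I(-5*6 - 4), 157) = 6499 + (-2 + 157 - sqrt(3 + 9*(-5*6 - 4))*157) = 6499 + (-2 + 157 - sqrt(3 + 9*(-30 - 4))*157) = 6499 + (-2 + 157 - sqrt(3 + 9*(-34))*157) = 6499 + (-2 + 157 - sqrt(3 - 306)*157) = 6499 + (-2 + 157 - sqrt(-303)*157) = 6499 + (-2 + 157 - I*sqrt(303)*157) = 6499 + (-2 + 157 - 157*I*sqrt(303)) = 6499 + (155 - 157*I*sqrt(303)) = 6654 - 157*I*sqrt(303)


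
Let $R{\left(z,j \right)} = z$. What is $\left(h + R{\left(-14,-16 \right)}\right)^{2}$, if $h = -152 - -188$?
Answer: $484$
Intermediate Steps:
$h = 36$ ($h = -152 + 188 = 36$)
$\left(h + R{\left(-14,-16 \right)}\right)^{2} = \left(36 - 14\right)^{2} = 22^{2} = 484$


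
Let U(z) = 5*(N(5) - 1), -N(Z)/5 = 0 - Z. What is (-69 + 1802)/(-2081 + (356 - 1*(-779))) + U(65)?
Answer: 111787/946 ≈ 118.17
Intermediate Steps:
N(Z) = 5*Z (N(Z) = -5*(0 - Z) = -(-5)*Z = 5*Z)
U(z) = 120 (U(z) = 5*(5*5 - 1) = 5*(25 - 1) = 5*24 = 120)
(-69 + 1802)/(-2081 + (356 - 1*(-779))) + U(65) = (-69 + 1802)/(-2081 + (356 - 1*(-779))) + 120 = 1733/(-2081 + (356 + 779)) + 120 = 1733/(-2081 + 1135) + 120 = 1733/(-946) + 120 = 1733*(-1/946) + 120 = -1733/946 + 120 = 111787/946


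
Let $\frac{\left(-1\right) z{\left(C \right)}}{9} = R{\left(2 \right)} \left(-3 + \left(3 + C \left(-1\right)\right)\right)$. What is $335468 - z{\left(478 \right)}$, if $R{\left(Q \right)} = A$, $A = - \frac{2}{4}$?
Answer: $337619$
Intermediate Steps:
$A = - \frac{1}{2}$ ($A = \left(-2\right) \frac{1}{4} = - \frac{1}{2} \approx -0.5$)
$R{\left(Q \right)} = - \frac{1}{2}$
$z{\left(C \right)} = - \frac{9 C}{2}$ ($z{\left(C \right)} = - 9 \left(- \frac{-3 + \left(3 + C \left(-1\right)\right)}{2}\right) = - 9 \left(- \frac{-3 - \left(-3 + C\right)}{2}\right) = - 9 \left(- \frac{\left(-1\right) C}{2}\right) = - 9 \frac{C}{2} = - \frac{9 C}{2}$)
$335468 - z{\left(478 \right)} = 335468 - \left(- \frac{9}{2}\right) 478 = 335468 - -2151 = 335468 + 2151 = 337619$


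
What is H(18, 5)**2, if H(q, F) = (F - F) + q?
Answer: 324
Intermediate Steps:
H(q, F) = q (H(q, F) = 0 + q = q)
H(18, 5)**2 = 18**2 = 324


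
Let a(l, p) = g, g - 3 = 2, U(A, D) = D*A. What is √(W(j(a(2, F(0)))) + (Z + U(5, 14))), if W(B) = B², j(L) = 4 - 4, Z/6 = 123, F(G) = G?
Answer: 2*√202 ≈ 28.425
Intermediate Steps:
U(A, D) = A*D
Z = 738 (Z = 6*123 = 738)
g = 5 (g = 3 + 2 = 5)
a(l, p) = 5
j(L) = 0
√(W(j(a(2, F(0)))) + (Z + U(5, 14))) = √(0² + (738 + 5*14)) = √(0 + (738 + 70)) = √(0 + 808) = √808 = 2*√202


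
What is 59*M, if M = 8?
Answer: 472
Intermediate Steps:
59*M = 59*8 = 472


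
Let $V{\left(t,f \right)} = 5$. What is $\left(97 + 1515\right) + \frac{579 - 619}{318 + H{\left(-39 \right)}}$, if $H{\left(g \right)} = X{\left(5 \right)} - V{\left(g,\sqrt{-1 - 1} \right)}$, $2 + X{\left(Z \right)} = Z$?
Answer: $\frac{127338}{79} \approx 1611.9$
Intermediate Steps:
$X{\left(Z \right)} = -2 + Z$
$H{\left(g \right)} = -2$ ($H{\left(g \right)} = \left(-2 + 5\right) - 5 = 3 - 5 = -2$)
$\left(97 + 1515\right) + \frac{579 - 619}{318 + H{\left(-39 \right)}} = \left(97 + 1515\right) + \frac{579 - 619}{318 - 2} = 1612 - \frac{40}{316} = 1612 - \frac{10}{79} = \frac{127338}{79}$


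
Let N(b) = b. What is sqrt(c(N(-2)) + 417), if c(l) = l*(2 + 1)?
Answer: sqrt(411) ≈ 20.273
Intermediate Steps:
c(l) = 3*l (c(l) = l*3 = 3*l)
sqrt(c(N(-2)) + 417) = sqrt(3*(-2) + 417) = sqrt(-6 + 417) = sqrt(411)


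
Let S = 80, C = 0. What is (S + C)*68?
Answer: 5440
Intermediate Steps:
(S + C)*68 = (80 + 0)*68 = 80*68 = 5440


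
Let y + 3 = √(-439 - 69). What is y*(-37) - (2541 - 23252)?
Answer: 20822 - 74*I*√127 ≈ 20822.0 - 833.94*I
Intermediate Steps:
y = -3 + 2*I*√127 (y = -3 + √(-439 - 69) = -3 + √(-508) = -3 + 2*I*√127 ≈ -3.0 + 22.539*I)
y*(-37) - (2541 - 23252) = (-3 + 2*I*√127)*(-37) - (2541 - 23252) = (111 - 74*I*√127) - 1*(-20711) = (111 - 74*I*√127) + 20711 = 20822 - 74*I*√127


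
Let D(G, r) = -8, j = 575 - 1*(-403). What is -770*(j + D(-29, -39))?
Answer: -746900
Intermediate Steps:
j = 978 (j = 575 + 403 = 978)
-770*(j + D(-29, -39)) = -770*(978 - 8) = -770*970 = -746900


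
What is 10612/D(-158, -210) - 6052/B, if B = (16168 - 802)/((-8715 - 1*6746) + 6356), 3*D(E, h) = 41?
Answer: 458072306/105001 ≈ 4362.6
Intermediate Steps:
D(E, h) = 41/3 (D(E, h) = (⅓)*41 = 41/3)
B = -5122/3035 (B = 15366/((-8715 - 6746) + 6356) = 15366/(-15461 + 6356) = 15366/(-9105) = 15366*(-1/9105) = -5122/3035 ≈ -1.6876)
10612/D(-158, -210) - 6052/B = 10612/(41/3) - 6052/(-5122/3035) = 10612*(3/41) - 6052*(-3035/5122) = 31836/41 + 9183910/2561 = 458072306/105001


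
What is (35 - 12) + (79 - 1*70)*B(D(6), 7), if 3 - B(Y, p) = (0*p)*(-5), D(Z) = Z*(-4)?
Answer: 50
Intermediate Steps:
D(Z) = -4*Z
B(Y, p) = 3 (B(Y, p) = 3 - 0*p*(-5) = 3 - 0*(-5) = 3 - 1*0 = 3 + 0 = 3)
(35 - 12) + (79 - 1*70)*B(D(6), 7) = (35 - 12) + (79 - 1*70)*3 = 23 + (79 - 70)*3 = 23 + 9*3 = 23 + 27 = 50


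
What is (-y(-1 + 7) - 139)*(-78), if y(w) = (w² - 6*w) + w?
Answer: 11310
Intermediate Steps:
y(w) = w² - 5*w
(-y(-1 + 7) - 139)*(-78) = (-(-1 + 7)*(-5 + (-1 + 7)) - 139)*(-78) = (-6*(-5 + 6) - 139)*(-78) = (-6 - 139)*(-78) = -145*(-78) = 11310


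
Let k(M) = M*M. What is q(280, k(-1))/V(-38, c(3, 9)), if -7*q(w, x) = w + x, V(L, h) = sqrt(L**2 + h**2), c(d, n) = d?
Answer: -281*sqrt(1453)/10171 ≈ -1.0531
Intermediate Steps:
k(M) = M**2
q(w, x) = -w/7 - x/7 (q(w, x) = -(w + x)/7 = -w/7 - x/7)
q(280, k(-1))/V(-38, c(3, 9)) = (-1/7*280 - 1/7*(-1)**2)/(sqrt((-38)**2 + 3**2)) = (-40 - 1/7*1)/(sqrt(1444 + 9)) = (-40 - 1/7)/(sqrt(1453)) = -281*sqrt(1453)/10171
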